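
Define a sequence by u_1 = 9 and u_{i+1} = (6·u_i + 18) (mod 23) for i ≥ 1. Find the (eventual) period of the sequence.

u_1 = 9, u_2 = 3, u_3 = 13, u_4 = 4, u_5 = 19, u_6 = 17, u_7 = 5, u_8 = 2, u_9 = 7, u_{10} = 14, u_{11} = 10, u_{12} = 9.
Since u_{12} = u_1 = 9, the sequence is periodic with period 11.

11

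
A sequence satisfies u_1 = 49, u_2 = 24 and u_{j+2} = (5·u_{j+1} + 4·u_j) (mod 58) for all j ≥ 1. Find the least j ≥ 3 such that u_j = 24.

13

Listing terms: u_1 = 49; u_2 = 24; u_3 = 26; u_4 = 52; u_5 = 16; u_6 = 56; u_7 = 54; u_8 = 30; u_9 = 18; u_{10} = 36; u_{11} = 20; u_{12} = 12; u_{13} = 24; u_{14} = 52; u_{15} = 8; u_{16} = 16; u_{17} = 54; u_{18} = 44; u_{19} = 30; u_{20} = 36; u_{21} = 10; u_{22} = 20; u_{23} = 24; u_{24} = 26.
Since (u_{23}, u_{24}) = (u_2, u_3) = (24, 26) (two consecutive terms determine the rest), the sequence is eventually periodic: after a pre-period of length 1 it cycles with period 21.
The value 24 first appears (with j ≥ 3) at u_{13}.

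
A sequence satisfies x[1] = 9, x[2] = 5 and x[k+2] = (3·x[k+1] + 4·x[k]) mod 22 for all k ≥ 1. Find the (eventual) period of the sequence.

10

Listing terms: x[1] = 9,  x[2] = 5,  x[3] = 7,  x[4] = 19,  x[5] = 19,  x[6] = 1,  x[7] = 13,  x[8] = 21,  x[9] = 5,  x[10] = 11,  x[11] = 9,  x[12] = 5.
The sequence repeats with period 10.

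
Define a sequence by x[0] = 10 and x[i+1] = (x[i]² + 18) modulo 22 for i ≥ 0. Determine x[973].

8

x[0] = 10, x[1] = 8, x[2] = 16, x[3] = 10.
Since x[3] = x[0] = 10, the sequence is periodic with period 3.
(973 - 0) mod 3 = 1, so x[973] = x[1] = 8.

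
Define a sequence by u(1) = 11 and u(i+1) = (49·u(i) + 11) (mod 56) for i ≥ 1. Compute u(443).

u(1) = 11,  u(2) = 46,  u(3) = 25,  u(4) = 4,  u(5) = 39,  u(6) = 18,  u(7) = 53,  u(8) = 32,  u(9) = 11.
The sequence repeats with period 8.
So u(443) = u(1 + ((443-1) mod 8)) = u(3) = 25.

25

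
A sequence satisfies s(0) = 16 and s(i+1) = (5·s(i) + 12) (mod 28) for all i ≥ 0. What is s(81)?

We have s(0) = 16, s(1) = 8, s(2) = 24, s(3) = 20, s(4) = 0, s(5) = 12, s(6) = 16.
The sequence repeats with period 6.
So s(81) = s(0 + ((81-0) mod 6)) = s(3) = 20.

20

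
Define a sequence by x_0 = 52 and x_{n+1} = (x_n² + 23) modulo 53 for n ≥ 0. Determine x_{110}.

Listing terms: x_0 = 52; x_1 = 24; x_2 = 16; x_3 = 14; x_4 = 7; x_5 = 19; x_6 = 13; x_7 = 33; x_8 = 52.
The sequence repeats with period 8.
So x_{110} = x_{0 + ((110-0) mod 8)} = x_6 = 13.

13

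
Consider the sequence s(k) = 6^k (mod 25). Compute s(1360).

Listing terms: s(1) = 6; s(2) = 11; s(3) = 16; s(4) = 21; s(5) = 1; s(6) = 6.
The sequence repeats with period 5.
So s(1360) = s(1 + ((1360-1) mod 5)) = s(5) = 1.

1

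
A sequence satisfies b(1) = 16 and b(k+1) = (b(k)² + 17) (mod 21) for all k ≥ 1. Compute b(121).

5

We have b(1) = 16,  b(2) = 0,  b(3) = 17,  b(4) = 12,  b(5) = 14,  b(6) = 3,  b(7) = 5,  b(8) = 0.
Since b(8) = b(2) = 0, the sequence is eventually periodic: after a pre-period of length 1 it cycles with period 6.
For k ≥ 2, b(k) depends only on (k - 2) mod 6. (121 - 2) mod 6 = 5, so b(121) = b(7) = 5.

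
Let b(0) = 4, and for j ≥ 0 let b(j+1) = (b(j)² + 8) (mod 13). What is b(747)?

9

We have b(0) = 4, b(1) = 11, b(2) = 12, b(3) = 9, b(4) = 11.
Since b(4) = b(1) = 11, the sequence is eventually periodic: after a pre-period of length 1 it cycles with period 3.
For j ≥ 1, b(j) depends only on (j - 1) mod 3. (747 - 1) mod 3 = 2, so b(747) = b(3) = 9.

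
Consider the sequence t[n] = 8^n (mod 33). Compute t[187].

2

t[1] = 8, t[2] = 31, t[3] = 17, t[4] = 4, t[5] = 32, t[6] = 25, t[7] = 2, t[8] = 16, t[9] = 29, t[10] = 1, t[11] = 8.
The sequence repeats with period 10.
So t[187] = t[1 + ((187-1) mod 10)] = t[7] = 2.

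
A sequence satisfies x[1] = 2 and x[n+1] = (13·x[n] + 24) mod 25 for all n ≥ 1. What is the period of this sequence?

Listing terms: x[1] = 2; x[2] = 0; x[3] = 24; x[4] = 11; x[5] = 17; x[6] = 20; x[7] = 9; x[8] = 16; x[9] = 7; x[10] = 15; x[11] = 19; x[12] = 21; x[13] = 22; x[14] = 10; x[15] = 4; x[16] = 1; x[17] = 12; x[18] = 5; x[19] = 14; x[20] = 6; x[21] = 2.
Since x[21] = x[1] = 2, the sequence is periodic with period 20.

20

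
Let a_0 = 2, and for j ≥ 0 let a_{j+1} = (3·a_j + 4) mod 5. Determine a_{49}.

We have a_0 = 2; a_1 = 0; a_2 = 4; a_3 = 1; a_4 = 2.
Since a_4 = a_0 = 2, the sequence is periodic with period 4.
So a_{49} = a_{0 + ((49-0) mod 4)} = a_1 = 0.

0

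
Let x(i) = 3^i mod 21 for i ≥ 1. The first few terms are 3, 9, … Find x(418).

18

x(1) = 3, x(2) = 9, x(3) = 6, x(4) = 18, x(5) = 12, x(6) = 15, x(7) = 3.
Since x(7) = x(1) = 3, the sequence is periodic with period 6.
So x(418) = x(1 + ((418-1) mod 6)) = x(4) = 18.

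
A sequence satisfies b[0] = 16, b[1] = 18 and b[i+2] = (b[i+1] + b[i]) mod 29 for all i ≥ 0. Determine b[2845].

23

Computing terms: b[0] = 16, b[1] = 18, b[2] = 5, b[3] = 23, b[4] = 28, b[5] = 22, b[6] = 21, b[7] = 14, b[8] = 6, b[9] = 20, b[10] = 26, b[11] = 17, b[12] = 14, b[13] = 2, b[14] = 16, b[15] = 18.
The sequence repeats with period 14.
So b[2845] = b[0 + ((2845-0) mod 14)] = b[3] = 23.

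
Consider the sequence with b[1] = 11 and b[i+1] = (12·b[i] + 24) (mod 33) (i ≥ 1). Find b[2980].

b[1] = 11,  b[2] = 24,  b[3] = 15,  b[4] = 6,  b[5] = 30,  b[6] = 21,  b[7] = 12,  b[8] = 3,  b[9] = 27,  b[10] = 18,  b[11] = 9,  b[12] = 0,  b[13] = 24.
Since b[13] = b[2] = 24, the sequence is eventually periodic: after a pre-period of length 1 it cycles with period 11.
For i ≥ 2, b[i] depends only on (i - 2) mod 11. (2980 - 2) mod 11 = 8, so b[2980] = b[10] = 18.

18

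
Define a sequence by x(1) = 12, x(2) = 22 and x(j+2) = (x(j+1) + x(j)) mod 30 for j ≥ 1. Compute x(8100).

We have x(1) = 12,  x(2) = 22,  x(3) = 4,  x(4) = 26,  x(5) = 0,  x(6) = 26,  x(7) = 26,  x(8) = 22,  x(9) = 18,  x(10) = 10,  x(11) = 28,  x(12) = 8,  x(13) = 6,  x(14) = 14,  x(15) = 20,  x(16) = 4,  x(17) = 24,  x(18) = 28,  x(19) = 22,  x(20) = 20,  x(21) = 12,  x(22) = 2,  x(23) = 14,  x(24) = 16,  x(25) = 0,  x(26) = 16,  x(27) = 16,  x(28) = 2,  x(29) = 18,  x(30) = 20,  x(31) = 8,  x(32) = 28,  x(33) = 6,  x(34) = 4,  x(35) = 10,  x(36) = 14,  x(37) = 24,  x(38) = 8,  x(39) = 2,  x(40) = 10,  x(41) = 12,  x(42) = 22.
Since (x(41), x(42)) = (x(1), x(2)) = (12, 22) (two consecutive terms determine the rest), the sequence is periodic with period 40.
So x(8100) = x(1 + ((8100-1) mod 40)) = x(20) = 20.

20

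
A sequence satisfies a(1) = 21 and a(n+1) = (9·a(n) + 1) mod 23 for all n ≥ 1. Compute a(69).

Computing terms: a(1) = 21,  a(2) = 6,  a(3) = 9,  a(4) = 13,  a(5) = 3,  a(6) = 5,  a(7) = 0,  a(8) = 1,  a(9) = 10,  a(10) = 22,  a(11) = 15,  a(12) = 21.
The sequence repeats with period 11.
So a(69) = a(1 + ((69-1) mod 11)) = a(3) = 9.

9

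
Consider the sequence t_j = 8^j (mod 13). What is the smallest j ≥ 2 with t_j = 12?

t_1 = 8, t_2 = 12, t_3 = 5, t_4 = 1, t_5 = 8.
The sequence repeats with period 4.
The value 12 first appears (with j ≥ 2) at t_2.

2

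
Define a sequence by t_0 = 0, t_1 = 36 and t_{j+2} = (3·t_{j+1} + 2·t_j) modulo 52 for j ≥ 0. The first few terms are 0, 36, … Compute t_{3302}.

We have t_0 = 0, t_1 = 36, t_2 = 4, t_3 = 32, t_4 = 0, t_5 = 12, t_6 = 36, t_7 = 28, t_8 = 0, t_9 = 4, t_{10} = 12, t_{11} = 44, t_{12} = 0, t_{13} = 36.
Since (t_{12}, t_{13}) = (t_0, t_1) = (0, 36) (two consecutive terms determine the rest), the sequence is periodic with period 12.
(3302 - 0) mod 12 = 2, so t_{3302} = t_2 = 4.

4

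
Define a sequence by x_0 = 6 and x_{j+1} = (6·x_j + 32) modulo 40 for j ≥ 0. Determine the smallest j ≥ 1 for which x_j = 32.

3

We have x_0 = 6,  x_1 = 28,  x_2 = 0,  x_3 = 32,  x_4 = 24,  x_5 = 16,  x_6 = 8,  x_7 = 0.
Since x_7 = x_2 = 0, the sequence is eventually periodic: after a pre-period of length 2 it cycles with period 5.
The value 32 first appears (with j ≥ 1) at x_3.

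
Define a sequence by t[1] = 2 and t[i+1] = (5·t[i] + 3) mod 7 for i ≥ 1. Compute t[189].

Computing terms: t[1] = 2,  t[2] = 6,  t[3] = 5,  t[4] = 0,  t[5] = 3,  t[6] = 4,  t[7] = 2.
Since t[7] = t[1] = 2, the sequence is periodic with period 6.
So t[189] = t[1 + ((189-1) mod 6)] = t[3] = 5.

5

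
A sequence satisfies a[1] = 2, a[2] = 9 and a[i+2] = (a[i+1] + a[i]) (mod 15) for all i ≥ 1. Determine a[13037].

a[1] = 2, a[2] = 9, a[3] = 11, a[4] = 5, a[5] = 1, a[6] = 6, a[7] = 7, a[8] = 13, a[9] = 5, a[10] = 3, a[11] = 8, a[12] = 11, a[13] = 4, a[14] = 0, a[15] = 4, a[16] = 4, a[17] = 8, a[18] = 12, a[19] = 5, a[20] = 2, a[21] = 7, a[22] = 9, a[23] = 1, a[24] = 10, a[25] = 11, a[26] = 6, a[27] = 2, a[28] = 8, a[29] = 10, a[30] = 3, a[31] = 13, a[32] = 1, a[33] = 14, a[34] = 0, a[35] = 14, a[36] = 14, a[37] = 13, a[38] = 12, a[39] = 10, a[40] = 7, a[41] = 2, a[42] = 9.
Since (a[41], a[42]) = (a[1], a[2]) = (2, 9) (two consecutive terms determine the rest), the sequence is periodic with period 40.
(13037 - 1) mod 40 = 36, so a[13037] = a[37] = 13.

13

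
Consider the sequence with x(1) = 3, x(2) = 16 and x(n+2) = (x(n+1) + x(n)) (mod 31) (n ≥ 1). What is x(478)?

Computing terms: x(1) = 3; x(2) = 16; x(3) = 19; x(4) = 4; x(5) = 23; x(6) = 27; x(7) = 19; x(8) = 15; x(9) = 3; x(10) = 18; x(11) = 21; x(12) = 8; x(13) = 29; x(14) = 6; x(15) = 4; x(16) = 10; x(17) = 14; x(18) = 24; x(19) = 7; x(20) = 0; x(21) = 7; x(22) = 7; x(23) = 14; x(24) = 21; x(25) = 4; x(26) = 25; x(27) = 29; x(28) = 23; x(29) = 21; x(30) = 13; x(31) = 3; x(32) = 16.
The sequence repeats with period 30.
(478 - 1) mod 30 = 27, so x(478) = x(28) = 23.

23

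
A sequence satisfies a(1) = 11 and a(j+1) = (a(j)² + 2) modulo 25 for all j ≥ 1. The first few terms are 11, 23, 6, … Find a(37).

21

a(1) = 11, a(2) = 23, a(3) = 6, a(4) = 13, a(5) = 21, a(6) = 18, a(7) = 1, a(8) = 3, a(9) = 11.
Since a(9) = a(1) = 11, the sequence is periodic with period 8.
(37 - 1) mod 8 = 4, so a(37) = a(5) = 21.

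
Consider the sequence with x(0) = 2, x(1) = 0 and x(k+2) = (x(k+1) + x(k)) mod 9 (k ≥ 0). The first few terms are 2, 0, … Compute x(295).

Computing terms: x(0) = 2,  x(1) = 0,  x(2) = 2,  x(3) = 2,  x(4) = 4,  x(5) = 6,  x(6) = 1,  x(7) = 7,  x(8) = 8,  x(9) = 6,  x(10) = 5,  x(11) = 2,  x(12) = 7,  x(13) = 0,  x(14) = 7,  x(15) = 7,  x(16) = 5,  x(17) = 3,  x(18) = 8,  x(19) = 2,  x(20) = 1,  x(21) = 3,  x(22) = 4,  x(23) = 7,  x(24) = 2,  x(25) = 0.
Since (x(24), x(25)) = (x(0), x(1)) = (2, 0) (two consecutive terms determine the rest), the sequence is periodic with period 24.
So x(295) = x(0 + ((295-0) mod 24)) = x(7) = 7.

7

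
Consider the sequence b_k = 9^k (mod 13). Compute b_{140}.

b_0 = 1, b_1 = 9, b_2 = 3, b_3 = 1.
The sequence repeats with period 3.
So b_{140} = b_{0 + ((140-0) mod 3)} = b_2 = 3.

3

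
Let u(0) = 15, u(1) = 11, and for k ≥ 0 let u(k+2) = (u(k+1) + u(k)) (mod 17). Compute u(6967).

6

Computing terms: u(0) = 15; u(1) = 11; u(2) = 9; u(3) = 3; u(4) = 12; u(5) = 15; u(6) = 10; u(7) = 8; u(8) = 1; u(9) = 9; u(10) = 10; u(11) = 2; u(12) = 12; u(13) = 14; u(14) = 9; u(15) = 6; u(16) = 15; u(17) = 4; u(18) = 2; u(19) = 6; u(20) = 8; u(21) = 14; u(22) = 5; u(23) = 2; u(24) = 7; u(25) = 9; u(26) = 16; u(27) = 8; u(28) = 7; u(29) = 15; u(30) = 5; u(31) = 3; u(32) = 8; u(33) = 11; u(34) = 2; u(35) = 13; u(36) = 15; u(37) = 11.
The sequence repeats with period 36.
So u(6967) = u(0 + ((6967-0) mod 36)) = u(19) = 6.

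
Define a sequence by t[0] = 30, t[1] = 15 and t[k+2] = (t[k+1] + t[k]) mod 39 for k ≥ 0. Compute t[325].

18

Listing terms: t[0] = 30,  t[1] = 15,  t[2] = 6,  t[3] = 21,  t[4] = 27,  t[5] = 9,  t[6] = 36,  t[7] = 6,  t[8] = 3,  t[9] = 9,  t[10] = 12,  t[11] = 21,  t[12] = 33,  t[13] = 15,  t[14] = 9,  t[15] = 24,  t[16] = 33,  t[17] = 18,  t[18] = 12,  t[19] = 30,  t[20] = 3,  t[21] = 33,  t[22] = 36,  t[23] = 30,  t[24] = 27,  t[25] = 18,  t[26] = 6,  t[27] = 24,  t[28] = 30,  t[29] = 15.
Since (t[28], t[29]) = (t[0], t[1]) = (30, 15) (two consecutive terms determine the rest), the sequence is periodic with period 28.
(325 - 0) mod 28 = 17, so t[325] = t[17] = 18.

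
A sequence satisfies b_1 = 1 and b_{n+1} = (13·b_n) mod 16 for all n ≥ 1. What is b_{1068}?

We have b_1 = 1, b_2 = 13, b_3 = 9, b_4 = 5, b_5 = 1.
The sequence repeats with period 4.
So b_{1068} = b_{1 + ((1068-1) mod 4)} = b_4 = 5.

5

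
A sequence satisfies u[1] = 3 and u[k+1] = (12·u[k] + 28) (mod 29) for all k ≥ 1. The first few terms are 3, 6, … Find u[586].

6

Computing terms: u[1] = 3,  u[2] = 6,  u[3] = 13,  u[4] = 10,  u[5] = 3.
Since u[5] = u[1] = 3, the sequence is periodic with period 4.
So u[586] = u[1 + ((586-1) mod 4)] = u[2] = 6.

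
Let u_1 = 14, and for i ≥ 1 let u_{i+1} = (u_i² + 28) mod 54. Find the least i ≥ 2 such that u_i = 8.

2

u_1 = 14,  u_2 = 8,  u_3 = 38,  u_4 = 14.
Since u_4 = u_1 = 14, the sequence is periodic with period 3.
The value 8 first appears (with i ≥ 2) at u_2.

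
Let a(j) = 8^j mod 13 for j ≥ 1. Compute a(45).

a(1) = 8,  a(2) = 12,  a(3) = 5,  a(4) = 1,  a(5) = 8.
Since a(5) = a(1) = 8, the sequence is periodic with period 4.
(45 - 1) mod 4 = 0, so a(45) = a(1) = 8.

8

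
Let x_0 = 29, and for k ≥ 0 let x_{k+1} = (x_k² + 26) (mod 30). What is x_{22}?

17

x_0 = 29; x_1 = 27; x_2 = 5; x_3 = 21; x_4 = 17; x_5 = 15; x_6 = 11; x_7 = 27.
Since x_7 = x_1 = 27, the sequence is eventually periodic: after a pre-period of length 1 it cycles with period 6.
For k ≥ 1, x_k depends only on (k - 1) mod 6. (22 - 1) mod 6 = 3, so x_{22} = x_4 = 17.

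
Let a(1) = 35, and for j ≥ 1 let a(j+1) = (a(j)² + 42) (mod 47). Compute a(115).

a(1) = 35; a(2) = 45; a(3) = 46; a(4) = 43; a(5) = 11; a(6) = 22; a(7) = 9; a(8) = 29; a(9) = 37; a(10) = 1; a(11) = 43.
Since a(11) = a(4) = 43, the sequence is eventually periodic: after a pre-period of length 3 it cycles with period 7.
For j ≥ 4, a(j) depends only on (j - 4) mod 7. (115 - 4) mod 7 = 6, so a(115) = a(10) = 1.

1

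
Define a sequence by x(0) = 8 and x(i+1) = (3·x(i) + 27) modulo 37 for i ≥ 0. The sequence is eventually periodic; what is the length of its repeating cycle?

We have x(0) = 8, x(1) = 14, x(2) = 32, x(3) = 12, x(4) = 26, x(5) = 31, x(6) = 9, x(7) = 17, x(8) = 4, x(9) = 2, x(10) = 33, x(11) = 15, x(12) = 35, x(13) = 21, x(14) = 16, x(15) = 1, x(16) = 30, x(17) = 6, x(18) = 8.
Since x(18) = x(0) = 8, the sequence is periodic with period 18.

18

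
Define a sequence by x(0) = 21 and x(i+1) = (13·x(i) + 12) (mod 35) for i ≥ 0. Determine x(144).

21

Computing terms: x(0) = 21; x(1) = 5; x(2) = 7; x(3) = 33; x(4) = 21.
The sequence repeats with period 4.
(144 - 0) mod 4 = 0, so x(144) = x(0) = 21.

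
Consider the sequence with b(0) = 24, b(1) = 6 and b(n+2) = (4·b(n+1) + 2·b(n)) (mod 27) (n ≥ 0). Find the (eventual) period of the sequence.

6

Computing terms: b(0) = 24, b(1) = 6, b(2) = 18, b(3) = 3, b(4) = 21, b(5) = 9, b(6) = 24, b(7) = 6.
Since (b(6), b(7)) = (b(0), b(1)) = (24, 6) (two consecutive terms determine the rest), the sequence is periodic with period 6.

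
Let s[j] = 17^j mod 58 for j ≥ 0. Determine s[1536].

1

We have s[0] = 1; s[1] = 17; s[2] = 57; s[3] = 41; s[4] = 1.
Since s[4] = s[0] = 1, the sequence is periodic with period 4.
So s[1536] = s[0 + ((1536-0) mod 4)] = s[0] = 1.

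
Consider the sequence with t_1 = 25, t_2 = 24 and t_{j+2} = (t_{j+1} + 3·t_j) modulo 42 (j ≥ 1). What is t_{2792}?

Listing terms: t_1 = 25; t_2 = 24; t_3 = 15; t_4 = 3; t_5 = 6; t_6 = 15; t_7 = 33; t_8 = 36; t_9 = 9; t_{10} = 33; t_{11} = 18; t_{12} = 33; t_{13} = 3; t_{14} = 18; t_{15} = 27; t_{16} = 39; t_{17} = 36; t_{18} = 27; t_{19} = 9; t_{20} = 6; t_{21} = 33; t_{22} = 9; t_{23} = 24; t_{24} = 9; t_{25} = 39; t_{26} = 24; t_{27} = 15.
Since (t_{26}, t_{27}) = (t_2, t_3) = (24, 15) (two consecutive terms determine the rest), the sequence is eventually periodic: after a pre-period of length 1 it cycles with period 24.
For j ≥ 2, t_j depends only on (j - 2) mod 24. (2792 - 2) mod 24 = 6, so t_{2792} = t_8 = 36.

36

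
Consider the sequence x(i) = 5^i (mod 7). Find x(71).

We have x(0) = 1; x(1) = 5; x(2) = 4; x(3) = 6; x(4) = 2; x(5) = 3; x(6) = 1.
Since x(6) = x(0) = 1, the sequence is periodic with period 6.
So x(71) = x(0 + ((71-0) mod 6)) = x(5) = 3.

3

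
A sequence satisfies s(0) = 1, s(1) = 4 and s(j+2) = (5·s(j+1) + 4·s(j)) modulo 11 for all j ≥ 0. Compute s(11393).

Computing terms: s(0) = 1,  s(1) = 4,  s(2) = 2,  s(3) = 4,  s(4) = 6,  s(5) = 2,  s(6) = 1,  s(7) = 2,  s(8) = 3,  s(9) = 1,  s(10) = 6,  s(11) = 1,  s(12) = 7,  s(13) = 6,  s(14) = 3,  s(15) = 6,  s(16) = 9,  s(17) = 3,  s(18) = 7,  s(19) = 3,  s(20) = 10,  s(21) = 7,  s(22) = 9,  s(23) = 7,  s(24) = 5,  s(25) = 9,  s(26) = 10,  s(27) = 9,  s(28) = 8,  s(29) = 10,  s(30) = 5,  s(31) = 10,  s(32) = 4,  s(33) = 5,  s(34) = 8,  s(35) = 5,  s(36) = 2,  s(37) = 8,  s(38) = 4,  s(39) = 8,  s(40) = 1,  s(41) = 4.
Since (s(40), s(41)) = (s(0), s(1)) = (1, 4) (two consecutive terms determine the rest), the sequence is periodic with period 40.
(11393 - 0) mod 40 = 33, so s(11393) = s(33) = 5.

5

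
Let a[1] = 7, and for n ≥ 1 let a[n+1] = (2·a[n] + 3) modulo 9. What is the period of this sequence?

6

We have a[1] = 7, a[2] = 8, a[3] = 1, a[4] = 5, a[5] = 4, a[6] = 2, a[7] = 7.
The sequence repeats with period 6.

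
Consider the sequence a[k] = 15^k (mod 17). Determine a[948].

16

Computing terms: a[0] = 1; a[1] = 15; a[2] = 4; a[3] = 9; a[4] = 16; a[5] = 2; a[6] = 13; a[7] = 8; a[8] = 1.
The sequence repeats with period 8.
So a[948] = a[0 + ((948-0) mod 8)] = a[4] = 16.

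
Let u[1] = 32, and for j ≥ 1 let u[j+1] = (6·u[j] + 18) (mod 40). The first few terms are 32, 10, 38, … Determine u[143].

Computing terms: u[1] = 32; u[2] = 10; u[3] = 38; u[4] = 6; u[5] = 14; u[6] = 22; u[7] = 30; u[8] = 38.
Since u[8] = u[3] = 38, the sequence is eventually periodic: after a pre-period of length 2 it cycles with period 5.
For j ≥ 3, u[j] depends only on (j - 3) mod 5. (143 - 3) mod 5 = 0, so u[143] = u[3] = 38.

38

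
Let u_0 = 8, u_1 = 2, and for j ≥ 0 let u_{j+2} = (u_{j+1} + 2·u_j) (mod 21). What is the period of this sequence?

6

We have u_0 = 8, u_1 = 2, u_2 = 18, u_3 = 1, u_4 = 16, u_5 = 18, u_6 = 8, u_7 = 2.
Since (u_6, u_7) = (u_0, u_1) = (8, 2) (two consecutive terms determine the rest), the sequence is periodic with period 6.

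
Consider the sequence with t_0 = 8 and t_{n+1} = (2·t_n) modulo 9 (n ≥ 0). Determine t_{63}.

t_0 = 8; t_1 = 7; t_2 = 5; t_3 = 1; t_4 = 2; t_5 = 4; t_6 = 8.
Since t_6 = t_0 = 8, the sequence is periodic with period 6.
So t_{63} = t_{0 + ((63-0) mod 6)} = t_3 = 1.

1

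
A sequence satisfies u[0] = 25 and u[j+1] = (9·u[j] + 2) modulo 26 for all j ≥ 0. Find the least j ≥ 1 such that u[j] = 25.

3

We have u[0] = 25,  u[1] = 19,  u[2] = 17,  u[3] = 25.
The sequence repeats with period 3.
The value 25 next appears (with j ≥ 1) at u[3].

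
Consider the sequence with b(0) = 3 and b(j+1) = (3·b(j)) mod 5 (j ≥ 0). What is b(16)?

Computing terms: b(0) = 3,  b(1) = 4,  b(2) = 2,  b(3) = 1,  b(4) = 3.
Since b(4) = b(0) = 3, the sequence is periodic with period 4.
So b(16) = b(0 + ((16-0) mod 4)) = b(0) = 3.

3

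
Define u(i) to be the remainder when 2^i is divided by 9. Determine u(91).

We have u(1) = 2,  u(2) = 4,  u(3) = 8,  u(4) = 7,  u(5) = 5,  u(6) = 1,  u(7) = 2.
Since u(7) = u(1) = 2, the sequence is periodic with period 6.
So u(91) = u(1 + ((91-1) mod 6)) = u(1) = 2.

2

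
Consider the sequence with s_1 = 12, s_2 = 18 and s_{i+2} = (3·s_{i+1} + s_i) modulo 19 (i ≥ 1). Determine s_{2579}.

10

s_1 = 12, s_2 = 18, s_3 = 9, s_4 = 7, s_5 = 11, s_6 = 2, s_7 = 17, s_8 = 15, s_9 = 5, s_{10} = 11, s_{11} = 0, s_{12} = 11, s_{13} = 14, s_{14} = 15, s_{15} = 2, s_{16} = 2, s_{17} = 8, s_{18} = 7, s_{19} = 10, s_{20} = 18, s_{21} = 7, s_{22} = 1, s_{23} = 10, s_{24} = 12, s_{25} = 8, s_{26} = 17, s_{27} = 2, s_{28} = 4, s_{29} = 14, s_{30} = 8, s_{31} = 0, s_{32} = 8, s_{33} = 5, s_{34} = 4, s_{35} = 17, s_{36} = 17, s_{37} = 11, s_{38} = 12, s_{39} = 9, s_{40} = 1, s_{41} = 12, s_{42} = 18.
The sequence repeats with period 40.
(2579 - 1) mod 40 = 18, so s_{2579} = s_{19} = 10.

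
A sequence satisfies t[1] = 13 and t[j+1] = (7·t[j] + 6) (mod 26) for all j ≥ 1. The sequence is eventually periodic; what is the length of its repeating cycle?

We have t[1] = 13,  t[2] = 19,  t[3] = 9,  t[4] = 17,  t[5] = 21,  t[6] = 23,  t[7] = 11,  t[8] = 5,  t[9] = 15,  t[10] = 7,  t[11] = 3,  t[12] = 1,  t[13] = 13.
The sequence repeats with period 12.

12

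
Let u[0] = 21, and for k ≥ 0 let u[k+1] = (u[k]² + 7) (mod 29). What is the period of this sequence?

7

We have u[0] = 21; u[1] = 13; u[2] = 2; u[3] = 11; u[4] = 12; u[5] = 6; u[6] = 14; u[7] = 0; u[8] = 7; u[9] = 27; u[10] = 11.
Since u[10] = u[3] = 11, the sequence is eventually periodic: after a pre-period of length 3 it cycles with period 7.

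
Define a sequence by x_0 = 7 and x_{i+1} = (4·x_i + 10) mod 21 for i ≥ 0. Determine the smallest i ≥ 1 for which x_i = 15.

2

Computing terms: x_0 = 7,  x_1 = 17,  x_2 = 15,  x_3 = 7.
Since x_3 = x_0 = 7, the sequence is periodic with period 3.
The value 15 first appears (with i ≥ 1) at x_2.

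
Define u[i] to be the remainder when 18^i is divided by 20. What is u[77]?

8

Listing terms: u[1] = 18, u[2] = 4, u[3] = 12, u[4] = 16, u[5] = 8, u[6] = 4.
Since u[6] = u[2] = 4, the sequence is eventually periodic: after a pre-period of length 1 it cycles with period 4.
For i ≥ 2, u[i] depends only on (i - 2) mod 4. (77 - 2) mod 4 = 3, so u[77] = u[5] = 8.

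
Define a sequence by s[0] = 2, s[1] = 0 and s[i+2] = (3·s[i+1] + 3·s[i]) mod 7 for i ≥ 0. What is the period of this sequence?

s[0] = 2, s[1] = 0, s[2] = 6, s[3] = 4, s[4] = 2, s[5] = 4, s[6] = 4, s[7] = 3, s[8] = 0, s[9] = 2, s[10] = 6, s[11] = 3, s[12] = 6, s[13] = 6, s[14] = 1, s[15] = 0, s[16] = 3, s[17] = 2, s[18] = 1, s[19] = 2, s[20] = 2, s[21] = 5, s[22] = 0, s[23] = 1, s[24] = 3, s[25] = 5, s[26] = 3, s[27] = 3, s[28] = 4, s[29] = 0, s[30] = 5, s[31] = 1, s[32] = 4, s[33] = 1, s[34] = 1, s[35] = 6, s[36] = 0, s[37] = 4, s[38] = 5, s[39] = 6, s[40] = 5, s[41] = 5, s[42] = 2, s[43] = 0.
Since (s[42], s[43]) = (s[0], s[1]) = (2, 0) (two consecutive terms determine the rest), the sequence is periodic with period 42.

42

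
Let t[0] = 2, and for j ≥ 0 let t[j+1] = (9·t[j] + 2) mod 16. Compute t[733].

12

t[0] = 2, t[1] = 4, t[2] = 6, t[3] = 8, t[4] = 10, t[5] = 12, t[6] = 14, t[7] = 0, t[8] = 2.
The sequence repeats with period 8.
(733 - 0) mod 8 = 5, so t[733] = t[5] = 12.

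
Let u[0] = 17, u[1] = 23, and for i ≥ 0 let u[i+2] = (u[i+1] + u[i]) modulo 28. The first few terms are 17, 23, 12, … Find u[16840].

11

u[0] = 17, u[1] = 23, u[2] = 12, u[3] = 7, u[4] = 19, u[5] = 26, u[6] = 17, u[7] = 15, u[8] = 4, u[9] = 19, u[10] = 23, u[11] = 14, u[12] = 9, u[13] = 23, u[14] = 4, u[15] = 27, u[16] = 3, u[17] = 2, u[18] = 5, u[19] = 7, u[20] = 12, u[21] = 19, u[22] = 3, u[23] = 22, u[24] = 25, u[25] = 19, u[26] = 16, u[27] = 7, u[28] = 23, u[29] = 2, u[30] = 25, u[31] = 27, u[32] = 24, u[33] = 23, u[34] = 19, u[35] = 14, u[36] = 5, u[37] = 19, u[38] = 24, u[39] = 15, u[40] = 11, u[41] = 26, u[42] = 9, u[43] = 7, u[44] = 16, u[45] = 23, u[46] = 11, u[47] = 6, u[48] = 17, u[49] = 23.
The sequence repeats with period 48.
(16840 - 0) mod 48 = 40, so u[16840] = u[40] = 11.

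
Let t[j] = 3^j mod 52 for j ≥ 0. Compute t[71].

Listing terms: t[0] = 1; t[1] = 3; t[2] = 9; t[3] = 27; t[4] = 29; t[5] = 35; t[6] = 1.
Since t[6] = t[0] = 1, the sequence is periodic with period 6.
So t[71] = t[0 + ((71-0) mod 6)] = t[5] = 35.

35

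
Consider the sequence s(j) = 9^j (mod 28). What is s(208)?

Listing terms: s(1) = 9,  s(2) = 25,  s(3) = 1,  s(4) = 9.
The sequence repeats with period 3.
So s(208) = s(1 + ((208-1) mod 3)) = s(1) = 9.

9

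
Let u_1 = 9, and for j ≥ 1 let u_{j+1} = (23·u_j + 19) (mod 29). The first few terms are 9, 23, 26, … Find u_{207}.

Listing terms: u_1 = 9; u_2 = 23; u_3 = 26; u_4 = 8; u_5 = 0; u_6 = 19; u_7 = 21; u_8 = 9.
The sequence repeats with period 7.
So u_{207} = u_{1 + ((207-1) mod 7)} = u_4 = 8.

8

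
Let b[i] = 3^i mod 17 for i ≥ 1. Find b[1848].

16

Listing terms: b[1] = 3, b[2] = 9, b[3] = 10, b[4] = 13, b[5] = 5, b[6] = 15, b[7] = 11, b[8] = 16, b[9] = 14, b[10] = 8, b[11] = 7, b[12] = 4, b[13] = 12, b[14] = 2, b[15] = 6, b[16] = 1, b[17] = 3.
Since b[17] = b[1] = 3, the sequence is periodic with period 16.
(1848 - 1) mod 16 = 7, so b[1848] = b[8] = 16.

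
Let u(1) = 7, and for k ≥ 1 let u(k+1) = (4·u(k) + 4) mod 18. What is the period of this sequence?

Computing terms: u(1) = 7,  u(2) = 14,  u(3) = 6,  u(4) = 10,  u(5) = 8,  u(6) = 0,  u(7) = 4,  u(8) = 2,  u(9) = 12,  u(10) = 16,  u(11) = 14.
Since u(11) = u(2) = 14, the sequence is eventually periodic: after a pre-period of length 1 it cycles with period 9.

9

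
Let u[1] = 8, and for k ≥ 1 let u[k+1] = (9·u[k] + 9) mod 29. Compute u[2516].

Computing terms: u[1] = 8,  u[2] = 23,  u[3] = 13,  u[4] = 10,  u[5] = 12,  u[6] = 1,  u[7] = 18,  u[8] = 26,  u[9] = 11,  u[10] = 21,  u[11] = 24,  u[12] = 22,  u[13] = 4,  u[14] = 16,  u[15] = 8.
The sequence repeats with period 14.
(2516 - 1) mod 14 = 9, so u[2516] = u[10] = 21.

21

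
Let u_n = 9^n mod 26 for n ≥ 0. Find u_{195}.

We have u_0 = 1,  u_1 = 9,  u_2 = 3,  u_3 = 1.
The sequence repeats with period 3.
(195 - 0) mod 3 = 0, so u_{195} = u_0 = 1.

1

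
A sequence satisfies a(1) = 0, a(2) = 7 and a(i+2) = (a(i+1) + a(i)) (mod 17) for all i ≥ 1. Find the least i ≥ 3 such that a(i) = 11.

We have a(1) = 0, a(2) = 7, a(3) = 7, a(4) = 14, a(5) = 4, a(6) = 1, a(7) = 5, a(8) = 6, a(9) = 11, a(10) = 0, a(11) = 11, a(12) = 11, a(13) = 5, a(14) = 16, a(15) = 4, a(16) = 3, a(17) = 7, a(18) = 10, a(19) = 0, a(20) = 10, a(21) = 10, a(22) = 3, a(23) = 13, a(24) = 16, a(25) = 12, a(26) = 11, a(27) = 6, a(28) = 0, a(29) = 6, a(30) = 6, a(31) = 12, a(32) = 1, a(33) = 13, a(34) = 14, a(35) = 10, a(36) = 7, a(37) = 0, a(38) = 7.
Since (a(37), a(38)) = (a(1), a(2)) = (0, 7) (two consecutive terms determine the rest), the sequence is periodic with period 36.
The value 11 first appears (with i ≥ 3) at a(9).

9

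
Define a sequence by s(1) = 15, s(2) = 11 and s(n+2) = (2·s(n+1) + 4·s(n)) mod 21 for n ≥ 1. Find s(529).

15

s(1) = 15, s(2) = 11, s(3) = 19, s(4) = 19, s(5) = 9, s(6) = 10, s(7) = 14, s(8) = 5, s(9) = 3, s(10) = 5, s(11) = 1, s(12) = 1, s(13) = 6, s(14) = 16, s(15) = 14, s(16) = 8, s(17) = 9, s(18) = 8, s(19) = 10, s(20) = 10, s(21) = 18, s(22) = 13, s(23) = 14, s(24) = 17, s(25) = 6, s(26) = 17, s(27) = 16, s(28) = 16, s(29) = 12, s(30) = 4, s(31) = 14, s(32) = 2, s(33) = 18, s(34) = 2, s(35) = 13, s(36) = 13, s(37) = 15, s(38) = 19, s(39) = 14, s(40) = 20, s(41) = 12, s(42) = 20, s(43) = 4, s(44) = 4, s(45) = 3, s(46) = 1, s(47) = 14, s(48) = 11, s(49) = 15, s(50) = 11.
The sequence repeats with period 48.
(529 - 1) mod 48 = 0, so s(529) = s(1) = 15.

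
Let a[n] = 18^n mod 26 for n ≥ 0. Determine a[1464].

We have a[0] = 1, a[1] = 18, a[2] = 12, a[3] = 8, a[4] = 14, a[5] = 18.
Since a[5] = a[1] = 18, the sequence is eventually periodic: after a pre-period of length 1 it cycles with period 4.
For n ≥ 1, a[n] depends only on (n - 1) mod 4. (1464 - 1) mod 4 = 3, so a[1464] = a[4] = 14.

14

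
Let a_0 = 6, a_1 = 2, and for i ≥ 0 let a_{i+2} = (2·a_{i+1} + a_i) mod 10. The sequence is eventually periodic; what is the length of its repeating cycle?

12

Computing terms: a_0 = 6; a_1 = 2; a_2 = 0; a_3 = 2; a_4 = 4; a_5 = 0; a_6 = 4; a_7 = 8; a_8 = 0; a_9 = 8; a_{10} = 6; a_{11} = 0; a_{12} = 6; a_{13} = 2.
The sequence repeats with period 12.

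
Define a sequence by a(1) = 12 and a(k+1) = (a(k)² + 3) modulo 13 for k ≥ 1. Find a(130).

Computing terms: a(1) = 12, a(2) = 4, a(3) = 6, a(4) = 0, a(5) = 3, a(6) = 12.
Since a(6) = a(1) = 12, the sequence is periodic with period 5.
So a(130) = a(1 + ((130-1) mod 5)) = a(5) = 3.

3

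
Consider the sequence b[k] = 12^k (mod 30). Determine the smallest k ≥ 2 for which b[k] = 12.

We have b[1] = 12,  b[2] = 24,  b[3] = 18,  b[4] = 6,  b[5] = 12.
Since b[5] = b[1] = 12, the sequence is periodic with period 4.
The value 12 next appears (with k ≥ 2) at b[5].

5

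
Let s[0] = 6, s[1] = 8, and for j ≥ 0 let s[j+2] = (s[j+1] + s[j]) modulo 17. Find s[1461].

Listing terms: s[0] = 6,  s[1] = 8,  s[2] = 14,  s[3] = 5,  s[4] = 2,  s[5] = 7,  s[6] = 9,  s[7] = 16,  s[8] = 8,  s[9] = 7,  s[10] = 15,  s[11] = 5,  s[12] = 3,  s[13] = 8,  s[14] = 11,  s[15] = 2,  s[16] = 13,  s[17] = 15,  s[18] = 11,  s[19] = 9,  s[20] = 3,  s[21] = 12,  s[22] = 15,  s[23] = 10,  s[24] = 8,  s[25] = 1,  s[26] = 9,  s[27] = 10,  s[28] = 2,  s[29] = 12,  s[30] = 14,  s[31] = 9,  s[32] = 6,  s[33] = 15,  s[34] = 4,  s[35] = 2,  s[36] = 6,  s[37] = 8.
Since (s[36], s[37]) = (s[0], s[1]) = (6, 8) (two consecutive terms determine the rest), the sequence is periodic with period 36.
(1461 - 0) mod 36 = 21, so s[1461] = s[21] = 12.

12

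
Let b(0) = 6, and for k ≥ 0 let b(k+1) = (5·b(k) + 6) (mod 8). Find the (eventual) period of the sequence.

We have b(0) = 6; b(1) = 4; b(2) = 2; b(3) = 0; b(4) = 6.
Since b(4) = b(0) = 6, the sequence is periodic with period 4.

4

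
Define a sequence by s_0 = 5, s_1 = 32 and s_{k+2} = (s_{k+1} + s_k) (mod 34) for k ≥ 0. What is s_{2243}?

s_0 = 5,  s_1 = 32,  s_2 = 3,  s_3 = 1,  s_4 = 4,  s_5 = 5,  s_6 = 9,  s_7 = 14,  s_8 = 23,  s_9 = 3,  s_{10} = 26,  s_{11} = 29,  s_{12} = 21,  s_{13} = 16,  s_{14} = 3,  s_{15} = 19,  s_{16} = 22,  s_{17} = 7,  s_{18} = 29,  s_{19} = 2,  s_{20} = 31,  s_{21} = 33,  s_{22} = 30,  s_{23} = 29,  s_{24} = 25,  s_{25} = 20,  s_{26} = 11,  s_{27} = 31,  s_{28} = 8,  s_{29} = 5,  s_{30} = 13,  s_{31} = 18,  s_{32} = 31,  s_{33} = 15,  s_{34} = 12,  s_{35} = 27,  s_{36} = 5,  s_{37} = 32.
Since (s_{36}, s_{37}) = (s_0, s_1) = (5, 32) (two consecutive terms determine the rest), the sequence is periodic with period 36.
So s_{2243} = s_{0 + ((2243-0) mod 36)} = s_{11} = 29.

29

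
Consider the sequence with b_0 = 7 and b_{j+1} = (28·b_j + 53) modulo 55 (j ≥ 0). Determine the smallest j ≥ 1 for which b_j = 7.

Listing terms: b_0 = 7; b_1 = 29; b_2 = 40; b_3 = 18; b_4 = 7.
Since b_4 = b_0 = 7, the sequence is periodic with period 4.
The value 7 next appears (with j ≥ 1) at b_4.

4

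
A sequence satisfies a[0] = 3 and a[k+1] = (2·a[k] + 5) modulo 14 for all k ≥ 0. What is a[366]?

Computing terms: a[0] = 3; a[1] = 11; a[2] = 13; a[3] = 3.
The sequence repeats with period 3.
So a[366] = a[0 + ((366-0) mod 3)] = a[0] = 3.

3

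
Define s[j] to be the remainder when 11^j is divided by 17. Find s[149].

Listing terms: s[1] = 11, s[2] = 2, s[3] = 5, s[4] = 4, s[5] = 10, s[6] = 8, s[7] = 3, s[8] = 16, s[9] = 6, s[10] = 15, s[11] = 12, s[12] = 13, s[13] = 7, s[14] = 9, s[15] = 14, s[16] = 1, s[17] = 11.
The sequence repeats with period 16.
So s[149] = s[1 + ((149-1) mod 16)] = s[5] = 10.

10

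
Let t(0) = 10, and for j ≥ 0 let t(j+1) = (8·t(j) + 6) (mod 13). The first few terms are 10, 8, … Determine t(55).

7

Computing terms: t(0) = 10; t(1) = 8; t(2) = 5; t(3) = 7; t(4) = 10.
The sequence repeats with period 4.
(55 - 0) mod 4 = 3, so t(55) = t(3) = 7.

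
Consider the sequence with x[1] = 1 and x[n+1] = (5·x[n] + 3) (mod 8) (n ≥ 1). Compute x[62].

We have x[1] = 1; x[2] = 0; x[3] = 3; x[4] = 2; x[5] = 5; x[6] = 4; x[7] = 7; x[8] = 6; x[9] = 1.
Since x[9] = x[1] = 1, the sequence is periodic with period 8.
So x[62] = x[1 + ((62-1) mod 8)] = x[6] = 4.

4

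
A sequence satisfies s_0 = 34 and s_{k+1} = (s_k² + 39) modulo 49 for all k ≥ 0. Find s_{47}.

5

Computing terms: s_0 = 34; s_1 = 19; s_2 = 8; s_3 = 5; s_4 = 15; s_5 = 19.
Since s_5 = s_1 = 19, the sequence is eventually periodic: after a pre-period of length 1 it cycles with period 4.
For k ≥ 1, s_k depends only on (k - 1) mod 4. (47 - 1) mod 4 = 2, so s_{47} = s_3 = 5.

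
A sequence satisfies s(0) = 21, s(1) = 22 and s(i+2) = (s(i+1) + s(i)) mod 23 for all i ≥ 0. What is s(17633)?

We have s(0) = 21, s(1) = 22, s(2) = 20, s(3) = 19, s(4) = 16, s(5) = 12, s(6) = 5, s(7) = 17, s(8) = 22, s(9) = 16, s(10) = 15, s(11) = 8, s(12) = 0, s(13) = 8, s(14) = 8, s(15) = 16, s(16) = 1, s(17) = 17, s(18) = 18, s(19) = 12, s(20) = 7, s(21) = 19, s(22) = 3, s(23) = 22, s(24) = 2, s(25) = 1, s(26) = 3, s(27) = 4, s(28) = 7, s(29) = 11, s(30) = 18, s(31) = 6, s(32) = 1, s(33) = 7, s(34) = 8, s(35) = 15, s(36) = 0, s(37) = 15, s(38) = 15, s(39) = 7, s(40) = 22, s(41) = 6, s(42) = 5, s(43) = 11, s(44) = 16, s(45) = 4, s(46) = 20, s(47) = 1, s(48) = 21, s(49) = 22.
Since (s(48), s(49)) = (s(0), s(1)) = (21, 22) (two consecutive terms determine the rest), the sequence is periodic with period 48.
(17633 - 0) mod 48 = 17, so s(17633) = s(17) = 17.

17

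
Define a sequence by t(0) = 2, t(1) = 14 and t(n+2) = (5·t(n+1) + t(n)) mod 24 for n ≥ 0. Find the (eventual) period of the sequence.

We have t(0) = 2,  t(1) = 14,  t(2) = 0,  t(3) = 14,  t(4) = 22,  t(5) = 4,  t(6) = 18,  t(7) = 22,  t(8) = 8,  t(9) = 14,  t(10) = 6,  t(11) = 20,  t(12) = 10,  t(13) = 22,  t(14) = 0,  t(15) = 22,  t(16) = 14,  t(17) = 20,  t(18) = 18,  t(19) = 14,  t(20) = 16,  t(21) = 22,  t(22) = 6,  t(23) = 4,  t(24) = 2,  t(25) = 14.
The sequence repeats with period 24.

24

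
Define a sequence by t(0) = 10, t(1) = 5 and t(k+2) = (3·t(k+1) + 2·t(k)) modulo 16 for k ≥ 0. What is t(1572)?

We have t(0) = 10; t(1) = 5; t(2) = 3; t(3) = 3; t(4) = 15; t(5) = 3; t(6) = 7; t(7) = 11; t(8) = 15; t(9) = 3.
Since (t(8), t(9)) = (t(4), t(5)) = (15, 3) (two consecutive terms determine the rest), the sequence is eventually periodic: after a pre-period of length 4 it cycles with period 4.
For k ≥ 4, t(k) depends only on (k - 4) mod 4. (1572 - 4) mod 4 = 0, so t(1572) = t(4) = 15.

15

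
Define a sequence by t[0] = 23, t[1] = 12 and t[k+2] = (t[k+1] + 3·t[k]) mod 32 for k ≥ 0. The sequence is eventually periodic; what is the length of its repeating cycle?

Computing terms: t[0] = 23,  t[1] = 12,  t[2] = 17,  t[3] = 21,  t[4] = 8,  t[5] = 7,  t[6] = 31,  t[7] = 20,  t[8] = 17,  t[9] = 13,  t[10] = 0,  t[11] = 7,  t[12] = 7,  t[13] = 28,  t[14] = 17,  t[15] = 5,  t[16] = 24,  t[17] = 7,  t[18] = 15,  t[19] = 4,  t[20] = 17,  t[21] = 29,  t[22] = 16,  t[23] = 7,  t[24] = 23,  t[25] = 12.
Since (t[24], t[25]) = (t[0], t[1]) = (23, 12) (two consecutive terms determine the rest), the sequence is periodic with period 24.

24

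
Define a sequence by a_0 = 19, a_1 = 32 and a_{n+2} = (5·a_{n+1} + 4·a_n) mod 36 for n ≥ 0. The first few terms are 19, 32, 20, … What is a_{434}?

20

a_0 = 19, a_1 = 32, a_2 = 20, a_3 = 12, a_4 = 32, a_5 = 28, a_6 = 16, a_7 = 12, a_8 = 16, a_9 = 20, a_{10} = 20, a_{11} = 0, a_{12} = 8, a_{13} = 4, a_{14} = 16, a_{15} = 24, a_{16} = 4, a_{17} = 8, a_{18} = 20, a_{19} = 24, a_{20} = 20, a_{21} = 16, a_{22} = 16, a_{23} = 0, a_{24} = 28, a_{25} = 32, a_{26} = 20.
Since (a_{25}, a_{26}) = (a_1, a_2) = (32, 20) (two consecutive terms determine the rest), the sequence is eventually periodic: after a pre-period of length 1 it cycles with period 24.
For n ≥ 1, a_n depends only on (n - 1) mod 24. (434 - 1) mod 24 = 1, so a_{434} = a_2 = 20.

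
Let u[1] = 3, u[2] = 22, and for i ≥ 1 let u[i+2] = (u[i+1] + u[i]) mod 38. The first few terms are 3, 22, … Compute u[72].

We have u[1] = 3; u[2] = 22; u[3] = 25; u[4] = 9; u[5] = 34; u[6] = 5; u[7] = 1; u[8] = 6; u[9] = 7; u[10] = 13; u[11] = 20; u[12] = 33; u[13] = 15; u[14] = 10; u[15] = 25; u[16] = 35; u[17] = 22; u[18] = 19; u[19] = 3; u[20] = 22.
The sequence repeats with period 18.
(72 - 1) mod 18 = 17, so u[72] = u[18] = 19.

19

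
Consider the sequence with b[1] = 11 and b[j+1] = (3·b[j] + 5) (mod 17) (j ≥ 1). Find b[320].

We have b[1] = 11; b[2] = 4; b[3] = 0; b[4] = 5; b[5] = 3; b[6] = 14; b[7] = 13; b[8] = 10; b[9] = 1; b[10] = 8; b[11] = 12; b[12] = 7; b[13] = 9; b[14] = 15; b[15] = 16; b[16] = 2; b[17] = 11.
Since b[17] = b[1] = 11, the sequence is periodic with period 16.
So b[320] = b[1 + ((320-1) mod 16)] = b[16] = 2.

2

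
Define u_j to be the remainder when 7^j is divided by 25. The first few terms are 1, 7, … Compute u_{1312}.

1

Listing terms: u_0 = 1,  u_1 = 7,  u_2 = 24,  u_3 = 18,  u_4 = 1.
The sequence repeats with period 4.
So u_{1312} = u_{0 + ((1312-0) mod 4)} = u_0 = 1.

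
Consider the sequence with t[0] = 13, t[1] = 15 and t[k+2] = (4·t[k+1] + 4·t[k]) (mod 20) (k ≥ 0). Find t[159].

Computing terms: t[0] = 13, t[1] = 15, t[2] = 12, t[3] = 8, t[4] = 0, t[5] = 12, t[6] = 8.
Since (t[5], t[6]) = (t[2], t[3]) = (12, 8) (two consecutive terms determine the rest), the sequence is eventually periodic: after a pre-period of length 2 it cycles with period 3.
For k ≥ 2, t[k] depends only on (k - 2) mod 3. (159 - 2) mod 3 = 1, so t[159] = t[3] = 8.

8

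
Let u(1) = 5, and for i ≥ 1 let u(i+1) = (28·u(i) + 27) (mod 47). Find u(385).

27

u(1) = 5,  u(2) = 26,  u(3) = 3,  u(4) = 17,  u(5) = 33,  u(6) = 11,  u(7) = 6,  u(8) = 7,  u(9) = 35,  u(10) = 20,  u(11) = 23,  u(12) = 13,  u(13) = 15,  u(14) = 24,  u(15) = 41,  u(16) = 0,  u(17) = 27,  u(18) = 31,  u(19) = 2,  u(20) = 36,  u(21) = 1,  u(22) = 8,  u(23) = 16,  u(24) = 5.
Since u(24) = u(1) = 5, the sequence is periodic with period 23.
So u(385) = u(1 + ((385-1) mod 23)) = u(17) = 27.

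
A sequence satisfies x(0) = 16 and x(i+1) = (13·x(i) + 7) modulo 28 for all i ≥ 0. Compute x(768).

x(0) = 16, x(1) = 19, x(2) = 2, x(3) = 5, x(4) = 16.
Since x(4) = x(0) = 16, the sequence is periodic with period 4.
(768 - 0) mod 4 = 0, so x(768) = x(0) = 16.

16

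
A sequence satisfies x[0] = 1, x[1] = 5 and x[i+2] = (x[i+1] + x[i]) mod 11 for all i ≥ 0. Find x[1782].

6

x[0] = 1; x[1] = 5; x[2] = 6; x[3] = 0; x[4] = 6; x[5] = 6; x[6] = 1; x[7] = 7; x[8] = 8; x[9] = 4; x[10] = 1; x[11] = 5.
The sequence repeats with period 10.
(1782 - 0) mod 10 = 2, so x[1782] = x[2] = 6.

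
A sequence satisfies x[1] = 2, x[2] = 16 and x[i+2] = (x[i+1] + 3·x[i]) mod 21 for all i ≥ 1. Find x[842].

We have x[1] = 2; x[2] = 16; x[3] = 1; x[4] = 7; x[5] = 10; x[6] = 10; x[7] = 19; x[8] = 7; x[9] = 1; x[10] = 1; x[11] = 4; x[12] = 7; x[13] = 19; x[14] = 19; x[15] = 13; x[16] = 7; x[17] = 4; x[18] = 4; x[19] = 16; x[20] = 7; x[21] = 13; x[22] = 13; x[23] = 10; x[24] = 7; x[25] = 16; x[26] = 16; x[27] = 1.
Since (x[26], x[27]) = (x[2], x[3]) = (16, 1) (two consecutive terms determine the rest), the sequence is eventually periodic: after a pre-period of length 1 it cycles with period 24.
For i ≥ 2, x[i] depends only on (i - 2) mod 24. (842 - 2) mod 24 = 0, so x[842] = x[2] = 16.

16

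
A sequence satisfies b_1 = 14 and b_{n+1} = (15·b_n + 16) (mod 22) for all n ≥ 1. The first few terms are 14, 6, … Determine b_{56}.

We have b_1 = 14, b_2 = 6, b_3 = 18, b_4 = 0, b_5 = 16, b_6 = 14.
Since b_6 = b_1 = 14, the sequence is periodic with period 5.
So b_{56} = b_{1 + ((56-1) mod 5)} = b_1 = 14.

14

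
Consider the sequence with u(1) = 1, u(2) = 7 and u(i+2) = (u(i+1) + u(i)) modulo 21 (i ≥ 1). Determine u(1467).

20

Computing terms: u(1) = 1,  u(2) = 7,  u(3) = 8,  u(4) = 15,  u(5) = 2,  u(6) = 17,  u(7) = 19,  u(8) = 15,  u(9) = 13,  u(10) = 7,  u(11) = 20,  u(12) = 6,  u(13) = 5,  u(14) = 11,  u(15) = 16,  u(16) = 6,  u(17) = 1,  u(18) = 7.
Since (u(17), u(18)) = (u(1), u(2)) = (1, 7) (two consecutive terms determine the rest), the sequence is periodic with period 16.
So u(1467) = u(1 + ((1467-1) mod 16)) = u(11) = 20.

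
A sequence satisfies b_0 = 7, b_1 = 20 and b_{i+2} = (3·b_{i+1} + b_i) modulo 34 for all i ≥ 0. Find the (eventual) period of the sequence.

We have b_0 = 7,  b_1 = 20,  b_2 = 33,  b_3 = 17,  b_4 = 16,  b_5 = 31,  b_6 = 7,  b_7 = 18,  b_8 = 27,  b_9 = 31,  b_{10} = 18,  b_{11} = 17,  b_{12} = 1,  b_{13} = 20,  b_{14} = 27,  b_{15} = 33,  b_{16} = 24,  b_{17} = 3,  b_{18} = 33,  b_{19} = 0,  b_{20} = 33,  b_{21} = 31,  b_{22} = 24,  b_{23} = 1,  b_{24} = 27,  b_{25} = 14,  b_{26} = 1,  b_{27} = 17,  b_{28} = 18,  b_{29} = 3,  b_{30} = 27,  b_{31} = 16,  b_{32} = 7,  b_{33} = 3,  b_{34} = 16,  b_{35} = 17,  b_{36} = 33,  b_{37} = 14,  b_{38} = 7,  b_{39} = 1,  b_{40} = 10,  b_{41} = 31,  b_{42} = 1,  b_{43} = 0,  b_{44} = 1,  b_{45} = 3,  b_{46} = 10,  b_{47} = 33,  b_{48} = 7,  b_{49} = 20.
Since (b_{48}, b_{49}) = (b_0, b_1) = (7, 20) (two consecutive terms determine the rest), the sequence is periodic with period 48.

48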